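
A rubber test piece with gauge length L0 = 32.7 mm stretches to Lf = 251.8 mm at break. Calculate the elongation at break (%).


Elongation = (Lf - L0) / L0 * 100
= (251.8 - 32.7) / 32.7 * 100
= 219.1 / 32.7 * 100
= 670.0%

670.0%


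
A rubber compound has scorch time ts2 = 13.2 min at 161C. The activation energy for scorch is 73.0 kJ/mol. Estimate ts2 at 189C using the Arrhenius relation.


Convert temperatures: T1 = 161 + 273.15 = 434.15 K, T2 = 189 + 273.15 = 462.15 K
ts2_new = 13.2 * exp(73000 / 8.314 * (1/462.15 - 1/434.15))
1/T2 - 1/T1 = -1.3955e-04
ts2_new = 3.88 min

3.88 min


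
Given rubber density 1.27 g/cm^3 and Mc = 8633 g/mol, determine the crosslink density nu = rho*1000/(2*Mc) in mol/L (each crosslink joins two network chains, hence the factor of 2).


nu = rho * 1000 / (2 * Mc)
nu = 1.27 * 1000 / (2 * 8633)
nu = 1270.0 / 17266
nu = 0.0736 mol/L

0.0736 mol/L


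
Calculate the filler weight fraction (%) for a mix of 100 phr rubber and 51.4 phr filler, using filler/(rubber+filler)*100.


Filler % = filler / (rubber + filler) * 100
= 51.4 / (100 + 51.4) * 100
= 51.4 / 151.4 * 100
= 33.95%

33.95%


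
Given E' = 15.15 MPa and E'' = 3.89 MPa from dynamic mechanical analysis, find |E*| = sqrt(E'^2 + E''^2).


|E*| = sqrt(E'^2 + E''^2)
= sqrt(15.15^2 + 3.89^2)
= sqrt(229.5225 + 15.1321)
= 15.641 MPa

15.641 MPa


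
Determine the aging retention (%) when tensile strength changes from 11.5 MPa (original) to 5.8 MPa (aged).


Retention = aged / original * 100
= 5.8 / 11.5 * 100
= 50.4%

50.4%


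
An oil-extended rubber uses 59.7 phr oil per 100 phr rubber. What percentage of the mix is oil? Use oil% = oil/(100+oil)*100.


Oil % = oil / (100 + oil) * 100
= 59.7 / (100 + 59.7) * 100
= 59.7 / 159.7 * 100
= 37.38%

37.38%


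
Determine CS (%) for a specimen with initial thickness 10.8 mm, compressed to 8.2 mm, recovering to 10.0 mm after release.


CS = (t0 - recovered) / (t0 - ts) * 100
= (10.8 - 10.0) / (10.8 - 8.2) * 100
= 0.8 / 2.6 * 100
= 30.8%

30.8%


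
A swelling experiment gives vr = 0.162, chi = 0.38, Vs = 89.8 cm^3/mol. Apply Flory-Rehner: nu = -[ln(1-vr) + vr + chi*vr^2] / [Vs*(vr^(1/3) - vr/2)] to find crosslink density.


ln(1 - vr) = ln(1 - 0.162) = -0.1767
Numerator = -((-0.1767) + 0.162 + 0.38 * 0.162^2) = 0.0048
Denominator = 89.8 * (0.162^(1/3) - 0.162/2) = 41.6794
nu = 0.0048 / 41.6794 = 1.1431e-04 mol/cm^3

1.1431e-04 mol/cm^3


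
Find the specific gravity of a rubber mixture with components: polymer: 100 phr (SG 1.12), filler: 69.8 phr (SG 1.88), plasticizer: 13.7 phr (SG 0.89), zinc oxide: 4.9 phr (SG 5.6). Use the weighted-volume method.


Sum of weights = 188.4
Volume contributions:
  polymer: 100/1.12 = 89.2857
  filler: 69.8/1.88 = 37.1277
  plasticizer: 13.7/0.89 = 15.3933
  zinc oxide: 4.9/5.6 = 0.8750
Sum of volumes = 142.6816
SG = 188.4 / 142.6816 = 1.32

SG = 1.32


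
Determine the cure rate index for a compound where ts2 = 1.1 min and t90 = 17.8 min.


CRI = 100 / (t90 - ts2)
= 100 / (17.8 - 1.1)
= 100 / 16.7
= 5.99 min^-1

5.99 min^-1


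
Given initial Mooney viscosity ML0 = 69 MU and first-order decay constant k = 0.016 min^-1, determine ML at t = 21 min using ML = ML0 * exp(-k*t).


ML = ML0 * exp(-k * t)
ML = 69 * exp(-0.016 * 21)
ML = 69 * 0.7146
ML = 49.31 MU

49.31 MU


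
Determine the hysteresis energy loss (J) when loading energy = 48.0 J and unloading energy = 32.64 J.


Hysteresis loss = loading - unloading
= 48.0 - 32.64
= 15.36 J

15.36 J


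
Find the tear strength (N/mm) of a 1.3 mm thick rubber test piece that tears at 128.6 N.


Tear strength = force / thickness
= 128.6 / 1.3
= 98.92 N/mm

98.92 N/mm


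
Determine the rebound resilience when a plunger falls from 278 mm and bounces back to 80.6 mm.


Resilience = h_rebound / h_drop * 100
= 80.6 / 278 * 100
= 29.0%

29.0%


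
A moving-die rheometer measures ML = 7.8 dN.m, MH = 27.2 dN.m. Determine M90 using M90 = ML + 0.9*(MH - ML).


M90 = ML + 0.9 * (MH - ML)
M90 = 7.8 + 0.9 * (27.2 - 7.8)
M90 = 7.8 + 0.9 * 19.4
M90 = 25.26 dN.m

25.26 dN.m


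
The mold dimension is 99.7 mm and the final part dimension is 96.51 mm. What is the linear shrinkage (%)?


Shrinkage = (mold - part) / mold * 100
= (99.7 - 96.51) / 99.7 * 100
= 3.19 / 99.7 * 100
= 3.2%

3.2%


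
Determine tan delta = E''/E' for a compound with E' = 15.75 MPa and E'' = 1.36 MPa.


tan delta = E'' / E'
= 1.36 / 15.75
= 0.0863

tan delta = 0.0863


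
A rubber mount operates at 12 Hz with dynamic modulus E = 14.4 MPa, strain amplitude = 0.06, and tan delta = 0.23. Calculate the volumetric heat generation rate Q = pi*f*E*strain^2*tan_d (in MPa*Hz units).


Q = pi * f * E * strain^2 * tan_d
= pi * 12 * 14.4 * 0.06^2 * 0.23
= pi * 12 * 14.4 * 0.0036 * 0.23
= 0.4495

Q = 0.4495


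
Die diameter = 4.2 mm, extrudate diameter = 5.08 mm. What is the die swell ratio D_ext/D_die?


Die swell ratio = D_extrudate / D_die
= 5.08 / 4.2
= 1.21

Die swell = 1.21


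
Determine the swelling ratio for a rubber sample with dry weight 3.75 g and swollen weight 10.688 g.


Q = W_swollen / W_dry
Q = 10.688 / 3.75
Q = 2.85

Q = 2.85


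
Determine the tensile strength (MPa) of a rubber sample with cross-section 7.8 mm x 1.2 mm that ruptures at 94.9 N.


Area = width * thickness = 7.8 * 1.2 = 9.36 mm^2
TS = force / area = 94.9 / 9.36 = 10.14 MPa

10.14 MPa


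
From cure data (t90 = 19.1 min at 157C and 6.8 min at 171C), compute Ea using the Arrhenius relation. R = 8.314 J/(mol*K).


T1 = 430.15 K, T2 = 444.15 K
1/T1 - 1/T2 = 7.3279e-05
ln(t1/t2) = ln(19.1/6.8) = 1.0328
Ea = 8.314 * 1.0328 / 7.3279e-05 = 117174.5768 J/mol
Ea = 117.17 kJ/mol

117.17 kJ/mol


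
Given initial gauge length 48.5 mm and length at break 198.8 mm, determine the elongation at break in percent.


Elongation = (Lf - L0) / L0 * 100
= (198.8 - 48.5) / 48.5 * 100
= 150.3 / 48.5 * 100
= 309.9%

309.9%


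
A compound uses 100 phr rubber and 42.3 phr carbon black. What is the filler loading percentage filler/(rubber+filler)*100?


Filler % = filler / (rubber + filler) * 100
= 42.3 / (100 + 42.3) * 100
= 42.3 / 142.3 * 100
= 29.73%

29.73%


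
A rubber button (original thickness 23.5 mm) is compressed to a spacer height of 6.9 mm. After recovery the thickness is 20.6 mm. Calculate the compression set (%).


CS = (t0 - recovered) / (t0 - ts) * 100
= (23.5 - 20.6) / (23.5 - 6.9) * 100
= 2.9 / 16.6 * 100
= 17.5%

17.5%


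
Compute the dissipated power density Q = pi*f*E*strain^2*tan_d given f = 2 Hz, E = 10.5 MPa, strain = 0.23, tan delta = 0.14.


Q = pi * f * E * strain^2 * tan_d
= pi * 2 * 10.5 * 0.23^2 * 0.14
= pi * 2 * 10.5 * 0.0529 * 0.14
= 0.4886

Q = 0.4886


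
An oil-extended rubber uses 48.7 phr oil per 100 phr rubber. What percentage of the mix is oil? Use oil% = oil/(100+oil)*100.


Oil % = oil / (100 + oil) * 100
= 48.7 / (100 + 48.7) * 100
= 48.7 / 148.7 * 100
= 32.75%

32.75%


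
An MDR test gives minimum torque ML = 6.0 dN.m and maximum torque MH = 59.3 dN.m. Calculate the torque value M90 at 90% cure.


M90 = ML + 0.9 * (MH - ML)
M90 = 6.0 + 0.9 * (59.3 - 6.0)
M90 = 6.0 + 0.9 * 53.3
M90 = 53.97 dN.m

53.97 dN.m


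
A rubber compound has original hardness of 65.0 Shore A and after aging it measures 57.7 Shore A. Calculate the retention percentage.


Retention = aged / original * 100
= 57.7 / 65.0 * 100
= 88.8%

88.8%


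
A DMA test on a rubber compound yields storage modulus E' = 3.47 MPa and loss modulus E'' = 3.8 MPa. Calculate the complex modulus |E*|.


|E*| = sqrt(E'^2 + E''^2)
= sqrt(3.47^2 + 3.8^2)
= sqrt(12.0409 + 14.4400)
= 5.146 MPa

5.146 MPa


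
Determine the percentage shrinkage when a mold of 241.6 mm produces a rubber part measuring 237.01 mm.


Shrinkage = (mold - part) / mold * 100
= (241.6 - 237.01) / 241.6 * 100
= 4.59 / 241.6 * 100
= 1.9%

1.9%


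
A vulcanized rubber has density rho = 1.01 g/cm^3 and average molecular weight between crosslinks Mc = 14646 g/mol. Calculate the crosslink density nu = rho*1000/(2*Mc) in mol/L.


nu = rho * 1000 / (2 * Mc)
nu = 1.01 * 1000 / (2 * 14646)
nu = 1010.0 / 29292
nu = 0.0345 mol/L

0.0345 mol/L


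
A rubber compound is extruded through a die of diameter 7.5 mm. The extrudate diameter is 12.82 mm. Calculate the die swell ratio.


Die swell ratio = D_extrudate / D_die
= 12.82 / 7.5
= 1.709

Die swell = 1.709


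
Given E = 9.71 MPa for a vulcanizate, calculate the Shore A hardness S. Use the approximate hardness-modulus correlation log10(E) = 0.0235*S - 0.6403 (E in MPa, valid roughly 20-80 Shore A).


log10(E) = 0.0235*S - 0.6403  =>  S = (log10(E) + 0.6403) / 0.0235
log10(9.71) = 0.987219
S = (0.987219 + 0.6403) / 0.0235 = 1.627519 / 0.0235
S = 69.3

Shore A = 69.3


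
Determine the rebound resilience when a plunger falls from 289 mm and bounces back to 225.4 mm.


Resilience = h_rebound / h_drop * 100
= 225.4 / 289 * 100
= 78.0%

78.0%


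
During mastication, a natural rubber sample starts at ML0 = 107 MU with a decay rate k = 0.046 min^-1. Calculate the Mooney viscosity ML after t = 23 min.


ML = ML0 * exp(-k * t)
ML = 107 * exp(-0.046 * 23)
ML = 107 * 0.3471
ML = 37.14 MU

37.14 MU


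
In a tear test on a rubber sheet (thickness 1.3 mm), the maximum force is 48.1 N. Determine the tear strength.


Tear strength = force / thickness
= 48.1 / 1.3
= 37.0 N/mm

37.0 N/mm


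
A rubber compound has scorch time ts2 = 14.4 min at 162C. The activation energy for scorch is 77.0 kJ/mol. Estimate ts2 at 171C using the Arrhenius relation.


Convert temperatures: T1 = 162 + 273.15 = 435.15 K, T2 = 171 + 273.15 = 444.15 K
ts2_new = 14.4 * exp(77000 / 8.314 * (1/444.15 - 1/435.15))
1/T2 - 1/T1 = -4.6567e-05
ts2_new = 9.36 min

9.36 min


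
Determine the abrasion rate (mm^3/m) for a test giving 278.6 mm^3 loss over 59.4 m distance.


Rate = volume_loss / distance
= 278.6 / 59.4
= 4.69 mm^3/m

4.69 mm^3/m


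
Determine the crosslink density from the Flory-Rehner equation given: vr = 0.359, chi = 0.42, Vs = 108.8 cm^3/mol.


ln(1 - vr) = ln(1 - 0.359) = -0.4447
Numerator = -((-0.4447) + 0.359 + 0.42 * 0.359^2) = 0.0316
Denominator = 108.8 * (0.359^(1/3) - 0.359/2) = 57.7967
nu = 0.0316 / 57.7967 = 5.4667e-04 mol/cm^3

5.4667e-04 mol/cm^3


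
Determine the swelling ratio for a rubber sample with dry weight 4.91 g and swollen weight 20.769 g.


Q = W_swollen / W_dry
Q = 20.769 / 4.91
Q = 4.23

Q = 4.23


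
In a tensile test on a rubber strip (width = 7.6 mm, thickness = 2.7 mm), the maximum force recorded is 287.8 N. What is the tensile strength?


Area = width * thickness = 7.6 * 2.7 = 20.52 mm^2
TS = force / area = 287.8 / 20.52 = 14.03 MPa

14.03 MPa


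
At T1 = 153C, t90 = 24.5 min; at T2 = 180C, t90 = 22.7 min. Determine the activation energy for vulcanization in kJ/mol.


T1 = 426.15 K, T2 = 453.15 K
1/T1 - 1/T2 = 1.3982e-04
ln(t1/t2) = ln(24.5/22.7) = 0.0763
Ea = 8.314 * 0.0763 / 1.3982e-04 = 4537.5550 J/mol
Ea = 4.54 kJ/mol

4.54 kJ/mol


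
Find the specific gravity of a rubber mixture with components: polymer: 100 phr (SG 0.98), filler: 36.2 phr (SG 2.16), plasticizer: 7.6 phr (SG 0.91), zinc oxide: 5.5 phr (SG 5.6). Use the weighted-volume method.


Sum of weights = 149.3
Volume contributions:
  polymer: 100/0.98 = 102.0408
  filler: 36.2/2.16 = 16.7593
  plasticizer: 7.6/0.91 = 8.3516
  zinc oxide: 5.5/5.6 = 0.9821
Sum of volumes = 128.1339
SG = 149.3 / 128.1339 = 1.165

SG = 1.165


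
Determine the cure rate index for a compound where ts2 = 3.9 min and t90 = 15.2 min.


CRI = 100 / (t90 - ts2)
= 100 / (15.2 - 3.9)
= 100 / 11.3
= 8.85 min^-1

8.85 min^-1


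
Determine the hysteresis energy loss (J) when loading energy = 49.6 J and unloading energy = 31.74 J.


Hysteresis loss = loading - unloading
= 49.6 - 31.74
= 17.86 J

17.86 J


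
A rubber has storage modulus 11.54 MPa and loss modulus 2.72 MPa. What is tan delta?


tan delta = E'' / E'
= 2.72 / 11.54
= 0.2357

tan delta = 0.2357


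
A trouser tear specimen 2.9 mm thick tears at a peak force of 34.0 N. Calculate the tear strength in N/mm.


Tear strength = force / thickness
= 34.0 / 2.9
= 11.72 N/mm

11.72 N/mm


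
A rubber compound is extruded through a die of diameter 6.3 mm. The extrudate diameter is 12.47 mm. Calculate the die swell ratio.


Die swell ratio = D_extrudate / D_die
= 12.47 / 6.3
= 1.979

Die swell = 1.979


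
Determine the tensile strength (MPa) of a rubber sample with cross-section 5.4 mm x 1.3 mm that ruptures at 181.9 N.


Area = width * thickness = 5.4 * 1.3 = 7.02 mm^2
TS = force / area = 181.9 / 7.02 = 25.91 MPa

25.91 MPa


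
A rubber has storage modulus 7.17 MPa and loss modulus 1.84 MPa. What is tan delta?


tan delta = E'' / E'
= 1.84 / 7.17
= 0.2566

tan delta = 0.2566


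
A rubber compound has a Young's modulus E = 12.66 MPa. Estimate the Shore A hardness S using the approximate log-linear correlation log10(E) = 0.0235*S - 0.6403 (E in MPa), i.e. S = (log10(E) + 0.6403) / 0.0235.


log10(E) = 0.0235*S - 0.6403  =>  S = (log10(E) + 0.6403) / 0.0235
log10(12.66) = 1.102434
S = (1.102434 + 0.6403) / 0.0235 = 1.742734 / 0.0235
S = 74.2

Shore A = 74.2


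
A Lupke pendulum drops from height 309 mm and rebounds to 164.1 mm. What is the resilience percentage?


Resilience = h_rebound / h_drop * 100
= 164.1 / 309 * 100
= 53.1%

53.1%


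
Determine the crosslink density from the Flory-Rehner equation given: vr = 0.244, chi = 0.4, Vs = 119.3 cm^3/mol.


ln(1 - vr) = ln(1 - 0.244) = -0.2797
Numerator = -((-0.2797) + 0.244 + 0.4 * 0.244^2) = 0.0119
Denominator = 119.3 * (0.244^(1/3) - 0.244/2) = 59.9936
nu = 0.0119 / 59.9936 = 1.9835e-04 mol/cm^3

1.9835e-04 mol/cm^3


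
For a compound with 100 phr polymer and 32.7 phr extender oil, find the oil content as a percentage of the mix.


Oil % = oil / (100 + oil) * 100
= 32.7 / (100 + 32.7) * 100
= 32.7 / 132.7 * 100
= 24.64%

24.64%


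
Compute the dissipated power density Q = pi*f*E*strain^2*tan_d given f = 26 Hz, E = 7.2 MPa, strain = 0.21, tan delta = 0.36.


Q = pi * f * E * strain^2 * tan_d
= pi * 26 * 7.2 * 0.21^2 * 0.36
= pi * 26 * 7.2 * 0.0441 * 0.36
= 9.3368

Q = 9.3368


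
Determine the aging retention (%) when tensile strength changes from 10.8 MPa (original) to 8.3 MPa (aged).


Retention = aged / original * 100
= 8.3 / 10.8 * 100
= 76.9%

76.9%


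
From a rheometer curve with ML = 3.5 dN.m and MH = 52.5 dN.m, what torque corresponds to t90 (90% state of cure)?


M90 = ML + 0.9 * (MH - ML)
M90 = 3.5 + 0.9 * (52.5 - 3.5)
M90 = 3.5 + 0.9 * 49.0
M90 = 47.6 dN.m

47.6 dN.m


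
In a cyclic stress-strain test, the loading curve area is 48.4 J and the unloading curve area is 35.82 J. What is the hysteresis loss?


Hysteresis loss = loading - unloading
= 48.4 - 35.82
= 12.58 J

12.58 J


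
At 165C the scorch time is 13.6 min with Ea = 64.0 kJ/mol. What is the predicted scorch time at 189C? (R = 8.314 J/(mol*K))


Convert temperatures: T1 = 165 + 273.15 = 438.15 K, T2 = 189 + 273.15 = 462.15 K
ts2_new = 13.6 * exp(64000 / 8.314 * (1/462.15 - 1/438.15))
1/T2 - 1/T1 = -1.1852e-04
ts2_new = 5.46 min

5.46 min


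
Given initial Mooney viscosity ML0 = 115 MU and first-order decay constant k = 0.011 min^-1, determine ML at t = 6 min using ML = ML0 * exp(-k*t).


ML = ML0 * exp(-k * t)
ML = 115 * exp(-0.011 * 6)
ML = 115 * 0.9361
ML = 107.66 MU

107.66 MU


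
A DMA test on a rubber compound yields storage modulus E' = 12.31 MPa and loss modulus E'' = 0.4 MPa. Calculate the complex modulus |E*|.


|E*| = sqrt(E'^2 + E''^2)
= sqrt(12.31^2 + 0.4^2)
= sqrt(151.5361 + 0.1600)
= 12.316 MPa

12.316 MPa


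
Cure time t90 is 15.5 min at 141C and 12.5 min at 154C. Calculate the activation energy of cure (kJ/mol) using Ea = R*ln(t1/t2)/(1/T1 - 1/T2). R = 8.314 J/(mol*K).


T1 = 414.15 K, T2 = 427.15 K
1/T1 - 1/T2 = 7.3486e-05
ln(t1/t2) = ln(15.5/12.5) = 0.2151
Ea = 8.314 * 0.2151 / 7.3486e-05 = 24337.0610 J/mol
Ea = 24.34 kJ/mol

24.34 kJ/mol


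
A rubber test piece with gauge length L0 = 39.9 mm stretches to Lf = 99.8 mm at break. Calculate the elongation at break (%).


Elongation = (Lf - L0) / L0 * 100
= (99.8 - 39.9) / 39.9 * 100
= 59.9 / 39.9 * 100
= 150.1%

150.1%


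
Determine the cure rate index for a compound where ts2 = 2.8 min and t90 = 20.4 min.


CRI = 100 / (t90 - ts2)
= 100 / (20.4 - 2.8)
= 100 / 17.6
= 5.68 min^-1

5.68 min^-1


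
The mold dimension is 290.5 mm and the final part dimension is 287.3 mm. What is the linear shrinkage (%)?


Shrinkage = (mold - part) / mold * 100
= (290.5 - 287.3) / 290.5 * 100
= 3.2 / 290.5 * 100
= 1.1%

1.1%


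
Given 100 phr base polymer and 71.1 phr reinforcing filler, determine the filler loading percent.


Filler % = filler / (rubber + filler) * 100
= 71.1 / (100 + 71.1) * 100
= 71.1 / 171.1 * 100
= 41.55%

41.55%


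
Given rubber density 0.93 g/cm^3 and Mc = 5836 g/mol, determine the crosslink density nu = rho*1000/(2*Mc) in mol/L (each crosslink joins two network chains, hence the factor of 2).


nu = rho * 1000 / (2 * Mc)
nu = 0.93 * 1000 / (2 * 5836)
nu = 930.0 / 11672
nu = 0.0797 mol/L

0.0797 mol/L


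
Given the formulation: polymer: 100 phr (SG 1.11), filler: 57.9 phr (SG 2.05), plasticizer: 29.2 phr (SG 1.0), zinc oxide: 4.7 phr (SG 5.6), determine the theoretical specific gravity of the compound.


Sum of weights = 191.8
Volume contributions:
  polymer: 100/1.11 = 90.0901
  filler: 57.9/2.05 = 28.2439
  plasticizer: 29.2/1.0 = 29.2000
  zinc oxide: 4.7/5.6 = 0.8393
Sum of volumes = 148.3733
SG = 191.8 / 148.3733 = 1.293

SG = 1.293


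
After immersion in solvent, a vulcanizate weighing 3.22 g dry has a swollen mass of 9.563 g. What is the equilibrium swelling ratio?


Q = W_swollen / W_dry
Q = 9.563 / 3.22
Q = 2.97

Q = 2.97


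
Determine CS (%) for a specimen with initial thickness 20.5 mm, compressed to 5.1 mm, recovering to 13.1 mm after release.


CS = (t0 - recovered) / (t0 - ts) * 100
= (20.5 - 13.1) / (20.5 - 5.1) * 100
= 7.4 / 15.4 * 100
= 48.1%

48.1%


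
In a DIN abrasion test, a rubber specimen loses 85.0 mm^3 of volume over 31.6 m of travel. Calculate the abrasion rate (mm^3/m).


Rate = volume_loss / distance
= 85.0 / 31.6
= 2.69 mm^3/m

2.69 mm^3/m


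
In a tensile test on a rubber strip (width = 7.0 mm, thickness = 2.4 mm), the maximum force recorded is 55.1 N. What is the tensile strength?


Area = width * thickness = 7.0 * 2.4 = 16.8 mm^2
TS = force / area = 55.1 / 16.8 = 3.28 MPa

3.28 MPa


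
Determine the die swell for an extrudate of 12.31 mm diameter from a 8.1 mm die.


Die swell ratio = D_extrudate / D_die
= 12.31 / 8.1
= 1.52

Die swell = 1.52


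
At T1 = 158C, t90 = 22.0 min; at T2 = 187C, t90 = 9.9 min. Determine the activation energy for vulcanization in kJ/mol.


T1 = 431.15 K, T2 = 460.15 K
1/T1 - 1/T2 = 1.4617e-04
ln(t1/t2) = ln(22.0/9.9) = 0.7985
Ea = 8.314 * 0.7985 / 1.4617e-04 = 45417.0525 J/mol
Ea = 45.42 kJ/mol

45.42 kJ/mol


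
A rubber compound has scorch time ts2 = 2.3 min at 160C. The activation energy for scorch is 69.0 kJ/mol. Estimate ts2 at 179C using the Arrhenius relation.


Convert temperatures: T1 = 160 + 273.15 = 433.15 K, T2 = 179 + 273.15 = 452.15 K
ts2_new = 2.3 * exp(69000 / 8.314 * (1/452.15 - 1/433.15))
1/T2 - 1/T1 = -9.7014e-05
ts2_new = 1.03 min

1.03 min


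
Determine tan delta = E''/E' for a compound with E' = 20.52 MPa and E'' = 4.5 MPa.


tan delta = E'' / E'
= 4.5 / 20.52
= 0.2193

tan delta = 0.2193


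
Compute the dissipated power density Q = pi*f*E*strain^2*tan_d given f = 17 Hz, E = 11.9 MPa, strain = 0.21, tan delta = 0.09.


Q = pi * f * E * strain^2 * tan_d
= pi * 17 * 11.9 * 0.21^2 * 0.09
= pi * 17 * 11.9 * 0.0441 * 0.09
= 2.5225

Q = 2.5225


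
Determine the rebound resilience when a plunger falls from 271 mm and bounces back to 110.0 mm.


Resilience = h_rebound / h_drop * 100
= 110.0 / 271 * 100
= 40.6%

40.6%


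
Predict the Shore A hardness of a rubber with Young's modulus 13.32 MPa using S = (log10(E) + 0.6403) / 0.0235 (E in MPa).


log10(E) = 0.0235*S - 0.6403  =>  S = (log10(E) + 0.6403) / 0.0235
log10(13.32) = 1.124504
S = (1.124504 + 0.6403) / 0.0235 = 1.764804 / 0.0235
S = 75.1

Shore A = 75.1


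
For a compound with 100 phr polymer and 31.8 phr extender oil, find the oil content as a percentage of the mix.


Oil % = oil / (100 + oil) * 100
= 31.8 / (100 + 31.8) * 100
= 31.8 / 131.8 * 100
= 24.13%

24.13%


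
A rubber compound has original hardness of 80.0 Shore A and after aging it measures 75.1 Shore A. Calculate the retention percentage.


Retention = aged / original * 100
= 75.1 / 80.0 * 100
= 93.9%

93.9%


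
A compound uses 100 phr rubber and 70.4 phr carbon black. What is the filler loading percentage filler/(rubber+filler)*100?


Filler % = filler / (rubber + filler) * 100
= 70.4 / (100 + 70.4) * 100
= 70.4 / 170.4 * 100
= 41.31%

41.31%


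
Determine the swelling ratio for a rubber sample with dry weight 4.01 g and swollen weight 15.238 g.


Q = W_swollen / W_dry
Q = 15.238 / 4.01
Q = 3.8

Q = 3.8


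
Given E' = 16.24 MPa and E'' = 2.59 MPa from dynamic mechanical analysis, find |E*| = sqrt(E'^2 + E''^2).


|E*| = sqrt(E'^2 + E''^2)
= sqrt(16.24^2 + 2.59^2)
= sqrt(263.7376 + 6.7081)
= 16.445 MPa

16.445 MPa


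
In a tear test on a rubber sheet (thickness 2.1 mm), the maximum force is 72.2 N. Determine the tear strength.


Tear strength = force / thickness
= 72.2 / 2.1
= 34.38 N/mm

34.38 N/mm


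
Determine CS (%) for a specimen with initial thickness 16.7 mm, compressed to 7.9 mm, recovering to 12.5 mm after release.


CS = (t0 - recovered) / (t0 - ts) * 100
= (16.7 - 12.5) / (16.7 - 7.9) * 100
= 4.2 / 8.8 * 100
= 47.7%

47.7%


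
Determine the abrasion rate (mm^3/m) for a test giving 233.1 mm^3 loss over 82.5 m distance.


Rate = volume_loss / distance
= 233.1 / 82.5
= 2.825 mm^3/m

2.825 mm^3/m


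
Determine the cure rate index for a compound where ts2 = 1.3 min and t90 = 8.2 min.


CRI = 100 / (t90 - ts2)
= 100 / (8.2 - 1.3)
= 100 / 6.9
= 14.49 min^-1

14.49 min^-1


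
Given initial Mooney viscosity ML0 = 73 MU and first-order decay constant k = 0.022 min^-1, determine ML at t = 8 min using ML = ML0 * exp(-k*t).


ML = ML0 * exp(-k * t)
ML = 73 * exp(-0.022 * 8)
ML = 73 * 0.8386
ML = 61.22 MU

61.22 MU


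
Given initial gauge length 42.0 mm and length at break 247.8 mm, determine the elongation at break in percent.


Elongation = (Lf - L0) / L0 * 100
= (247.8 - 42.0) / 42.0 * 100
= 205.8 / 42.0 * 100
= 490.0%

490.0%


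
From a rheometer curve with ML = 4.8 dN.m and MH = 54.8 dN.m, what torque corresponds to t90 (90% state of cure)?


M90 = ML + 0.9 * (MH - ML)
M90 = 4.8 + 0.9 * (54.8 - 4.8)
M90 = 4.8 + 0.9 * 50.0
M90 = 49.8 dN.m

49.8 dN.m


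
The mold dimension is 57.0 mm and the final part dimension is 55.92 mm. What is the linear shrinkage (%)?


Shrinkage = (mold - part) / mold * 100
= (57.0 - 55.92) / 57.0 * 100
= 1.08 / 57.0 * 100
= 1.89%

1.89%


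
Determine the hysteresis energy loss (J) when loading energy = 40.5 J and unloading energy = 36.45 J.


Hysteresis loss = loading - unloading
= 40.5 - 36.45
= 4.05 J

4.05 J


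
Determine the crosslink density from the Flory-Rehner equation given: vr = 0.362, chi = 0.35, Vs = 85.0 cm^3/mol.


ln(1 - vr) = ln(1 - 0.362) = -0.4494
Numerator = -((-0.4494) + 0.362 + 0.35 * 0.362^2) = 0.0416
Denominator = 85.0 * (0.362^(1/3) - 0.362/2) = 45.1940
nu = 0.0416 / 45.1940 = 9.1941e-04 mol/cm^3

9.1941e-04 mol/cm^3


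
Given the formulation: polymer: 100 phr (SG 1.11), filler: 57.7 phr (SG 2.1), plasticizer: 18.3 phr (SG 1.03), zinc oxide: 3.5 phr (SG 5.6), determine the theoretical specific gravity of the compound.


Sum of weights = 179.5
Volume contributions:
  polymer: 100/1.11 = 90.0901
  filler: 57.7/2.1 = 27.4762
  plasticizer: 18.3/1.03 = 17.7670
  zinc oxide: 3.5/5.6 = 0.6250
Sum of volumes = 135.9583
SG = 179.5 / 135.9583 = 1.32

SG = 1.32


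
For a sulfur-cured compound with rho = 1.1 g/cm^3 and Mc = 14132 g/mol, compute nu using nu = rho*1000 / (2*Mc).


nu = rho * 1000 / (2 * Mc)
nu = 1.1 * 1000 / (2 * 14132)
nu = 1100.0 / 28264
nu = 0.0389 mol/L

0.0389 mol/L


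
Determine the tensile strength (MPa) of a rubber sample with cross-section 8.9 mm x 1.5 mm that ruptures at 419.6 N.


Area = width * thickness = 8.9 * 1.5 = 13.35 mm^2
TS = force / area = 419.6 / 13.35 = 31.43 MPa

31.43 MPa


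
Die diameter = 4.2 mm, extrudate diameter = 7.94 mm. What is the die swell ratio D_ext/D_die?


Die swell ratio = D_extrudate / D_die
= 7.94 / 4.2
= 1.89

Die swell = 1.89


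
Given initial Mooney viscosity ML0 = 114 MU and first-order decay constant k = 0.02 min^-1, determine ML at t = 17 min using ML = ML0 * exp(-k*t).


ML = ML0 * exp(-k * t)
ML = 114 * exp(-0.02 * 17)
ML = 114 * 0.7118
ML = 81.14 MU

81.14 MU


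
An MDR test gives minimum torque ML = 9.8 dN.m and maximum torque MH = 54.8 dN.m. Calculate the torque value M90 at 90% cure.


M90 = ML + 0.9 * (MH - ML)
M90 = 9.8 + 0.9 * (54.8 - 9.8)
M90 = 9.8 + 0.9 * 45.0
M90 = 50.3 dN.m

50.3 dN.m


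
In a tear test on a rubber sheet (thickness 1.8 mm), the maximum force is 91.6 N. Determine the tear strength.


Tear strength = force / thickness
= 91.6 / 1.8
= 50.89 N/mm

50.89 N/mm


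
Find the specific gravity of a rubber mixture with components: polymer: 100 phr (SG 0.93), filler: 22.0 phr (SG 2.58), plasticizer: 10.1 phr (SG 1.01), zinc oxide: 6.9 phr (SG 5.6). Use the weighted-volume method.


Sum of weights = 139.0
Volume contributions:
  polymer: 100/0.93 = 107.5269
  filler: 22.0/2.58 = 8.5271
  plasticizer: 10.1/1.01 = 10.0000
  zinc oxide: 6.9/5.6 = 1.2321
Sum of volumes = 127.2862
SG = 139.0 / 127.2862 = 1.092

SG = 1.092


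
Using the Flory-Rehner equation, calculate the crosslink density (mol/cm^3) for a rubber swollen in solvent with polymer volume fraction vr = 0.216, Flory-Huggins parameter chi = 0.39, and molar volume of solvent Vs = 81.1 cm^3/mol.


ln(1 - vr) = ln(1 - 0.216) = -0.2433
Numerator = -((-0.2433) + 0.216 + 0.39 * 0.216^2) = 0.0092
Denominator = 81.1 * (0.216^(1/3) - 0.216/2) = 39.9012
nu = 0.0092 / 39.9012 = 2.2933e-04 mol/cm^3

2.2933e-04 mol/cm^3


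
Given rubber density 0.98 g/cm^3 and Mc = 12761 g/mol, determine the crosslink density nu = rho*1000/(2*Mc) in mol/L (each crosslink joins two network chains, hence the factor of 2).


nu = rho * 1000 / (2 * Mc)
nu = 0.98 * 1000 / (2 * 12761)
nu = 980.0 / 25522
nu = 0.0384 mol/L

0.0384 mol/L


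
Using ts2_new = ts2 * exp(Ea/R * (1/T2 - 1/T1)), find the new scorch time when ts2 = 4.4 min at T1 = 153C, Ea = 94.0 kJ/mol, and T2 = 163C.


Convert temperatures: T1 = 153 + 273.15 = 426.15 K, T2 = 163 + 273.15 = 436.15 K
ts2_new = 4.4 * exp(94000 / 8.314 * (1/436.15 - 1/426.15))
1/T2 - 1/T1 = -5.3802e-05
ts2_new = 2.39 min

2.39 min


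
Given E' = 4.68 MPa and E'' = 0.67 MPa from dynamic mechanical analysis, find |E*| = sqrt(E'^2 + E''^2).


|E*| = sqrt(E'^2 + E''^2)
= sqrt(4.68^2 + 0.67^2)
= sqrt(21.9024 + 0.4489)
= 4.728 MPa

4.728 MPa


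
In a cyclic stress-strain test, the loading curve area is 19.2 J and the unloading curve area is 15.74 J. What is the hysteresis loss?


Hysteresis loss = loading - unloading
= 19.2 - 15.74
= 3.46 J

3.46 J


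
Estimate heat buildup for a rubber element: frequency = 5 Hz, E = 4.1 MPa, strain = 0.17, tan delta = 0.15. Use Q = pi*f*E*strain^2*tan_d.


Q = pi * f * E * strain^2 * tan_d
= pi * 5 * 4.1 * 0.17^2 * 0.15
= pi * 5 * 4.1 * 0.0289 * 0.15
= 0.2792

Q = 0.2792


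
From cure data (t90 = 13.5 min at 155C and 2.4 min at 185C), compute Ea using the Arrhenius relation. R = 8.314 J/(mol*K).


T1 = 428.15 K, T2 = 458.15 K
1/T1 - 1/T2 = 1.5294e-04
ln(t1/t2) = ln(13.5/2.4) = 1.7272
Ea = 8.314 * 1.7272 / 1.5294e-04 = 93894.5319 J/mol
Ea = 93.89 kJ/mol

93.89 kJ/mol


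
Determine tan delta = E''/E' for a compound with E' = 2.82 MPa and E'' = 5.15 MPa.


tan delta = E'' / E'
= 5.15 / 2.82
= 1.8262

tan delta = 1.8262


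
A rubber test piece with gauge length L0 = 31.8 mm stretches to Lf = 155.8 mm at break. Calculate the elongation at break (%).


Elongation = (Lf - L0) / L0 * 100
= (155.8 - 31.8) / 31.8 * 100
= 124.0 / 31.8 * 100
= 389.9%

389.9%


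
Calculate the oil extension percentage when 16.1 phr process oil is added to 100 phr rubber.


Oil % = oil / (100 + oil) * 100
= 16.1 / (100 + 16.1) * 100
= 16.1 / 116.1 * 100
= 13.87%

13.87%


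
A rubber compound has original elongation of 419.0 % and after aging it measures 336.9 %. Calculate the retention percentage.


Retention = aged / original * 100
= 336.9 / 419.0 * 100
= 80.4%

80.4%


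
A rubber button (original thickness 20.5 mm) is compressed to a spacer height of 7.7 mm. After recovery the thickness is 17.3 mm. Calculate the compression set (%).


CS = (t0 - recovered) / (t0 - ts) * 100
= (20.5 - 17.3) / (20.5 - 7.7) * 100
= 3.2 / 12.8 * 100
= 25.0%

25.0%


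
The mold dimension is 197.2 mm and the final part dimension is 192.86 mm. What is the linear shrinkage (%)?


Shrinkage = (mold - part) / mold * 100
= (197.2 - 192.86) / 197.2 * 100
= 4.34 / 197.2 * 100
= 2.2%

2.2%


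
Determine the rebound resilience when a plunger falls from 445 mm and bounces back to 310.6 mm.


Resilience = h_rebound / h_drop * 100
= 310.6 / 445 * 100
= 69.8%

69.8%


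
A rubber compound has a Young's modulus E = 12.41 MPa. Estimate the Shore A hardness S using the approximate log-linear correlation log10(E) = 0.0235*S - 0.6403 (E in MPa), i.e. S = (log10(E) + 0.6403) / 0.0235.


log10(E) = 0.0235*S - 0.6403  =>  S = (log10(E) + 0.6403) / 0.0235
log10(12.41) = 1.093772
S = (1.093772 + 0.6403) / 0.0235 = 1.734072 / 0.0235
S = 73.8

Shore A = 73.8


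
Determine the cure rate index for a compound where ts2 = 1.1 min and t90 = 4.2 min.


CRI = 100 / (t90 - ts2)
= 100 / (4.2 - 1.1)
= 100 / 3.1
= 32.26 min^-1

32.26 min^-1


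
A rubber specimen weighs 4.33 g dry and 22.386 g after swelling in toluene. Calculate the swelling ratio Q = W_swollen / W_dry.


Q = W_swollen / W_dry
Q = 22.386 / 4.33
Q = 5.17

Q = 5.17


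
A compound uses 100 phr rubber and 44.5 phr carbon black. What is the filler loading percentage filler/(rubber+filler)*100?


Filler % = filler / (rubber + filler) * 100
= 44.5 / (100 + 44.5) * 100
= 44.5 / 144.5 * 100
= 30.8%

30.8%


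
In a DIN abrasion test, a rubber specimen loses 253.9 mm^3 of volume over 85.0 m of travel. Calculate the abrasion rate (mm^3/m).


Rate = volume_loss / distance
= 253.9 / 85.0
= 2.987 mm^3/m

2.987 mm^3/m


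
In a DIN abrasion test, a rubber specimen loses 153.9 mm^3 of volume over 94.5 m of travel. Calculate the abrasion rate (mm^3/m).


Rate = volume_loss / distance
= 153.9 / 94.5
= 1.629 mm^3/m

1.629 mm^3/m


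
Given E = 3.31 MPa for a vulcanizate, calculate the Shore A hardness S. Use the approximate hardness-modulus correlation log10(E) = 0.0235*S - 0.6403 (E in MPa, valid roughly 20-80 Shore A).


log10(E) = 0.0235*S - 0.6403  =>  S = (log10(E) + 0.6403) / 0.0235
log10(3.31) = 0.519828
S = (0.519828 + 0.6403) / 0.0235 = 1.160128 / 0.0235
S = 49.4

Shore A = 49.4


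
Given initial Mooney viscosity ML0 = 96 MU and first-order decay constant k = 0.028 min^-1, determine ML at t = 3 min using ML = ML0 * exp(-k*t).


ML = ML0 * exp(-k * t)
ML = 96 * exp(-0.028 * 3)
ML = 96 * 0.9194
ML = 88.27 MU

88.27 MU


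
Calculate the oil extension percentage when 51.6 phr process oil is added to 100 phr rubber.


Oil % = oil / (100 + oil) * 100
= 51.6 / (100 + 51.6) * 100
= 51.6 / 151.6 * 100
= 34.04%

34.04%


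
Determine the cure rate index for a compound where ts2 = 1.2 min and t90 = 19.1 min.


CRI = 100 / (t90 - ts2)
= 100 / (19.1 - 1.2)
= 100 / 17.9
= 5.59 min^-1

5.59 min^-1


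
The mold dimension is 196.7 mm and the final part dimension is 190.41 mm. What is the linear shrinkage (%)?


Shrinkage = (mold - part) / mold * 100
= (196.7 - 190.41) / 196.7 * 100
= 6.29 / 196.7 * 100
= 3.2%

3.2%


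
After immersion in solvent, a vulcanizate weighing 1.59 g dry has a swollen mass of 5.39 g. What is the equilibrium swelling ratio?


Q = W_swollen / W_dry
Q = 5.39 / 1.59
Q = 3.39

Q = 3.39


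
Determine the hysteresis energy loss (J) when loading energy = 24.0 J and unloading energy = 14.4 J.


Hysteresis loss = loading - unloading
= 24.0 - 14.4
= 9.6 J

9.6 J


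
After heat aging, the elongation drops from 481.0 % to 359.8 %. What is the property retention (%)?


Retention = aged / original * 100
= 359.8 / 481.0 * 100
= 74.8%

74.8%


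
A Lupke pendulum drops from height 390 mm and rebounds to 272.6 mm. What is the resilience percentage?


Resilience = h_rebound / h_drop * 100
= 272.6 / 390 * 100
= 69.9%

69.9%


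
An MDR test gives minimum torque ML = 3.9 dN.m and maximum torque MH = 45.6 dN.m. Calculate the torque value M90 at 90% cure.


M90 = ML + 0.9 * (MH - ML)
M90 = 3.9 + 0.9 * (45.6 - 3.9)
M90 = 3.9 + 0.9 * 41.7
M90 = 41.43 dN.m

41.43 dN.m


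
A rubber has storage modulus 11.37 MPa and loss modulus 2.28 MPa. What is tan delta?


tan delta = E'' / E'
= 2.28 / 11.37
= 0.2005

tan delta = 0.2005


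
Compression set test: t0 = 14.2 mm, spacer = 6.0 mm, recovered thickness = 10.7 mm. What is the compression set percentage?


CS = (t0 - recovered) / (t0 - ts) * 100
= (14.2 - 10.7) / (14.2 - 6.0) * 100
= 3.5 / 8.2 * 100
= 42.7%

42.7%


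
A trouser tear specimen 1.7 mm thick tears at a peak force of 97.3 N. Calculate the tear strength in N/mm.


Tear strength = force / thickness
= 97.3 / 1.7
= 57.24 N/mm

57.24 N/mm


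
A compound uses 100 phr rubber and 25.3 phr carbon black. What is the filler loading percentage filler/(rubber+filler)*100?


Filler % = filler / (rubber + filler) * 100
= 25.3 / (100 + 25.3) * 100
= 25.3 / 125.3 * 100
= 20.19%

20.19%


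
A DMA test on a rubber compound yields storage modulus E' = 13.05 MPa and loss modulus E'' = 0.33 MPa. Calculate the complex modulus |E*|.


|E*| = sqrt(E'^2 + E''^2)
= sqrt(13.05^2 + 0.33^2)
= sqrt(170.3025 + 0.1089)
= 13.054 MPa

13.054 MPa


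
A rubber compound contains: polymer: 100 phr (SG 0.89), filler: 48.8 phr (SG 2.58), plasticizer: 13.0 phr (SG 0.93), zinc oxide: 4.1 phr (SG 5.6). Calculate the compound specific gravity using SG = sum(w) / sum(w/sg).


Sum of weights = 165.9
Volume contributions:
  polymer: 100/0.89 = 112.3596
  filler: 48.8/2.58 = 18.9147
  plasticizer: 13.0/0.93 = 13.9785
  zinc oxide: 4.1/5.6 = 0.7321
Sum of volumes = 145.9849
SG = 165.9 / 145.9849 = 1.136

SG = 1.136


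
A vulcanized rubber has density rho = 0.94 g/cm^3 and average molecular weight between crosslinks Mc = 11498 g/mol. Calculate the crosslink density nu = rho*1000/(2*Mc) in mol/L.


nu = rho * 1000 / (2 * Mc)
nu = 0.94 * 1000 / (2 * 11498)
nu = 940.0 / 22996
nu = 0.0409 mol/L

0.0409 mol/L


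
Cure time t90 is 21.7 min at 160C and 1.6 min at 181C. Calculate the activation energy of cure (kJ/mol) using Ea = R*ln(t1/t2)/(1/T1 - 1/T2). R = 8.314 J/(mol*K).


T1 = 433.15 K, T2 = 454.15 K
1/T1 - 1/T2 = 1.0675e-04
ln(t1/t2) = ln(21.7/1.6) = 2.6073
Ea = 8.314 * 2.6073 / 1.0675e-04 = 203058.3276 J/mol
Ea = 203.06 kJ/mol

203.06 kJ/mol


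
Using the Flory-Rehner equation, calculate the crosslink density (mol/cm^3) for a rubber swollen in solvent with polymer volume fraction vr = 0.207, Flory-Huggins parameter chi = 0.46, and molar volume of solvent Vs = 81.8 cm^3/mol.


ln(1 - vr) = ln(1 - 0.207) = -0.2319
Numerator = -((-0.2319) + 0.207 + 0.46 * 0.207^2) = 0.0052
Denominator = 81.8 * (0.207^(1/3) - 0.207/2) = 39.9223
nu = 0.0052 / 39.9223 = 1.3079e-04 mol/cm^3

1.3079e-04 mol/cm^3


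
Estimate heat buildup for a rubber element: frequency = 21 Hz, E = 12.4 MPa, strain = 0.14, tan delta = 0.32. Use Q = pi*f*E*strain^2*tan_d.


Q = pi * f * E * strain^2 * tan_d
= pi * 21 * 12.4 * 0.14^2 * 0.32
= pi * 21 * 12.4 * 0.0196 * 0.32
= 5.1309

Q = 5.1309


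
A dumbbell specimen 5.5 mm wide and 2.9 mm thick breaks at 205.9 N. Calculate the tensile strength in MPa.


Area = width * thickness = 5.5 * 2.9 = 15.95 mm^2
TS = force / area = 205.9 / 15.95 = 12.91 MPa

12.91 MPa


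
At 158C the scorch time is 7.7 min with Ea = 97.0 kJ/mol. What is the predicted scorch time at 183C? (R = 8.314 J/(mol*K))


Convert temperatures: T1 = 158 + 273.15 = 431.15 K, T2 = 183 + 273.15 = 456.15 K
ts2_new = 7.7 * exp(97000 / 8.314 * (1/456.15 - 1/431.15))
1/T2 - 1/T1 = -1.2712e-04
ts2_new = 1.75 min

1.75 min


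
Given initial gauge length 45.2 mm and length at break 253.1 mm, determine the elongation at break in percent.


Elongation = (Lf - L0) / L0 * 100
= (253.1 - 45.2) / 45.2 * 100
= 207.9 / 45.2 * 100
= 460.0%

460.0%


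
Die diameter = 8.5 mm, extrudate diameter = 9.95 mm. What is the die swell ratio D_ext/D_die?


Die swell ratio = D_extrudate / D_die
= 9.95 / 8.5
= 1.171

Die swell = 1.171


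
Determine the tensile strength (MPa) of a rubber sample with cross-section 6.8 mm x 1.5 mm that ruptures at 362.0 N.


Area = width * thickness = 6.8 * 1.5 = 10.2 mm^2
TS = force / area = 362.0 / 10.2 = 35.49 MPa

35.49 MPa


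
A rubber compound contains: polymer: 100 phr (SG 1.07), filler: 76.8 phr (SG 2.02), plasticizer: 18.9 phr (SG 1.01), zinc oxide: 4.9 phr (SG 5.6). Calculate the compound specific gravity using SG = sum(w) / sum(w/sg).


Sum of weights = 200.6
Volume contributions:
  polymer: 100/1.07 = 93.4579
  filler: 76.8/2.02 = 38.0198
  plasticizer: 18.9/1.01 = 18.7129
  zinc oxide: 4.9/5.6 = 0.8750
Sum of volumes = 151.0656
SG = 200.6 / 151.0656 = 1.328

SG = 1.328


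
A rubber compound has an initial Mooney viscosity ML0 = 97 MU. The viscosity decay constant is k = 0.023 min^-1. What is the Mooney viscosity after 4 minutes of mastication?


ML = ML0 * exp(-k * t)
ML = 97 * exp(-0.023 * 4)
ML = 97 * 0.9121
ML = 88.47 MU

88.47 MU


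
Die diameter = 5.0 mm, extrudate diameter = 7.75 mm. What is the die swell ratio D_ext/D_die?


Die swell ratio = D_extrudate / D_die
= 7.75 / 5.0
= 1.55

Die swell = 1.55


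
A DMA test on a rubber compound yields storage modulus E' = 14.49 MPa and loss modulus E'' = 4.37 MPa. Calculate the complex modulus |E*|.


|E*| = sqrt(E'^2 + E''^2)
= sqrt(14.49^2 + 4.37^2)
= sqrt(209.9601 + 19.0969)
= 15.135 MPa

15.135 MPa


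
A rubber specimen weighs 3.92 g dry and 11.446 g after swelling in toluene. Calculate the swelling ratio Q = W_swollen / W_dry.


Q = W_swollen / W_dry
Q = 11.446 / 3.92
Q = 2.92

Q = 2.92


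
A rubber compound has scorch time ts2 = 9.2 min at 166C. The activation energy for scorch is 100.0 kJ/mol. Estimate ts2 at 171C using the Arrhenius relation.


Convert temperatures: T1 = 166 + 273.15 = 439.15 K, T2 = 171 + 273.15 = 444.15 K
ts2_new = 9.2 * exp(100000 / 8.314 * (1/444.15 - 1/439.15))
1/T2 - 1/T1 = -2.5635e-05
ts2_new = 6.76 min

6.76 min


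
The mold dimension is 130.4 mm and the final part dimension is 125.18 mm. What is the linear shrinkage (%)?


Shrinkage = (mold - part) / mold * 100
= (130.4 - 125.18) / 130.4 * 100
= 5.22 / 130.4 * 100
= 4.0%

4.0%


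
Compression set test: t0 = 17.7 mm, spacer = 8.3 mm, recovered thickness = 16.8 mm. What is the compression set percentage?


CS = (t0 - recovered) / (t0 - ts) * 100
= (17.7 - 16.8) / (17.7 - 8.3) * 100
= 0.9 / 9.4 * 100
= 9.6%

9.6%


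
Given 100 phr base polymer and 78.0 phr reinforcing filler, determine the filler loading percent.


Filler % = filler / (rubber + filler) * 100
= 78.0 / (100 + 78.0) * 100
= 78.0 / 178.0 * 100
= 43.82%

43.82%
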